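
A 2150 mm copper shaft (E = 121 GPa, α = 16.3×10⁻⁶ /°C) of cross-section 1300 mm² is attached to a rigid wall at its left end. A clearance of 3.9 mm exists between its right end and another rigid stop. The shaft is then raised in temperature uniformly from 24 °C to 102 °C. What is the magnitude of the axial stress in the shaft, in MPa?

If the wall were absent the shaft would grow by αΔT L = 16.3×10⁻⁶ × 78 × 2150 = 2.734 mm.
This is smaller than the 3.9 mm clearance, so the shaft expands freely without reaching the stop — the stress is zero.

σ ≈ 0 MPa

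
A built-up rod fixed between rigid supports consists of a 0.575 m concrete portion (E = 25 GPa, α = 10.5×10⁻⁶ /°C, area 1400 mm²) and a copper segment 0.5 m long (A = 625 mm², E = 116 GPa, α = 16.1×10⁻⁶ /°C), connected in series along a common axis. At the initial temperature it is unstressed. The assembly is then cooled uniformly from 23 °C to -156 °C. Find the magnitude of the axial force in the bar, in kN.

With the walls removed the bar would change length by δ_free = Σ αᵢΔT Lᵢ = 10.5×10⁻⁶×179×575 + 16.1×10⁻⁶×179×500 = 2.522 mm.
The walls prevent any net length change, so an axial force P (same in every segment) develops. Compatibility: P · Σ Lᵢ/(AᵢEᵢ) = δ_free.
The series flexibility is Σ Lᵢ/(AᵢEᵢ) = 575/(1400×25×10³) + 500/(625×116×10³) = 2.333×10⁻⁵ mm/N.
P = 2.522 / 2.333×10⁻⁵ = 108100 N = 108.1 kN, tensile.

P ≈ 108 kN (tensile)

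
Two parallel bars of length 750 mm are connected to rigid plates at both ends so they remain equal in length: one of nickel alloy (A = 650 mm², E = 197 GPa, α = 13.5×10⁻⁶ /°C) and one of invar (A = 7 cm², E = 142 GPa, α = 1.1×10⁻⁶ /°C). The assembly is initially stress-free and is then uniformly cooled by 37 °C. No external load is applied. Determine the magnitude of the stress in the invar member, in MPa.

Equilibrium of a rigid end plate with no external load gives equal and opposite internal forces ±P in the two members. Since α_{nickel alloy} > α_{invar}, cooling drives the nickel alloy into tension and the invar into compression.
Compatibility of the two members (thermal + elastic change equal): (α₁ − α₂)ΔT = P·[1/(A₁E₁) + 1/(A₂E₂)].
|α₁ − α₂|·ΔT = 12.4×10⁻⁶ × 37 = 0.0004588.
1/(A₁E₁) + 1/(A₂E₂) = 1/(650×197×10³) + 1/(700×142×10³) = 1.787×10⁻⁸ N⁻¹.
P = 0.0004588 / 1.787×10⁻⁸ = 25670 N = 25.67 kN.
σ_{invar} = P/A₂ = 25670/700 = 36.68 MPa, compressive.

σ ≈ 36.7 MPa (compressive)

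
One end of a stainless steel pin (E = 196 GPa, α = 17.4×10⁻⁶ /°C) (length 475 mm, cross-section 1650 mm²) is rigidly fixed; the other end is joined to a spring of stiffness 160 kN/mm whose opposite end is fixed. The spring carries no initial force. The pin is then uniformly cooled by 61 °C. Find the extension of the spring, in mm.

If the spring were absent the pin would shorten by αΔT L = 17.4×10⁻⁶ × 61 × 475 = 0.5042 mm.
With a force P in the spring, the elastic change of the pin is PL/(AE) and that of the spring is P/k; compatibility requires their sum to equal δ_free.
So P = δ_free / [L/(AE) + 1/k] = 0.5042 / [ 475/(1650×196×10³) + 1/(160×10³) ].
P = 0.5042 / 7.719×10⁻⁶ = 65320 N.
Spring extension = P/k = 65320/(160×10³) = 0.4082 mm.

δ ≈ 0.408 mm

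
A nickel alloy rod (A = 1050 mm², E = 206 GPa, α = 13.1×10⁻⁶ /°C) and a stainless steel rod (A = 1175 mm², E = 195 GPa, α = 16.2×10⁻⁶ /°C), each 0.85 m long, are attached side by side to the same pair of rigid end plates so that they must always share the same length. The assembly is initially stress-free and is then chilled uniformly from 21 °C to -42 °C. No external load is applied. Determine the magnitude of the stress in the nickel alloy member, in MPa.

σ ≈ 20.7 MPa (compressive)

Both members must finish at the same length. With the larger α, the stainless steel tends to over-contract; the plates restrain it, putting the stainless steel in tension and the nickel alloy in compression. With no external load the two internal forces are equal and opposite, magnitude P.
Compatibility of the two members (thermal + elastic change equal): (α₁ − α₂)ΔT = P·[1/(A₁E₁) + 1/(A₂E₂)].
|α₁ − α₂|·ΔT = 3.1×10⁻⁶ × 63 = 0.0001953.
1/(A₁E₁) + 1/(A₂E₂) = 1/(1050×206×10³) + 1/(1175×195×10³) = 8.988×10⁻⁹ N⁻¹.
So P = 0.0001953 / 8.988×10⁻⁹ = 21.73 kN.
σ_{nickel alloy} = P/A₁ = 21730/1050 = 20.7 MPa, compressive.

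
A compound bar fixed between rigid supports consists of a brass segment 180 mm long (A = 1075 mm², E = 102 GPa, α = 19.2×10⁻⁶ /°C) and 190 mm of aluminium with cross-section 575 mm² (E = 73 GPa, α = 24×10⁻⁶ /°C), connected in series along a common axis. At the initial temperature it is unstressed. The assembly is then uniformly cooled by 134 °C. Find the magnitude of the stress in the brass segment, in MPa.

σ ≈ 162 MPa (tensile)

With the walls removed the bar would change length by δ_free = Σ αᵢΔT Lᵢ = 19.2×10⁻⁶×134×180 + 24×10⁻⁶×134×190 = 1.074 mm.
Since the ends are fixed, an axial force P builds up, equal in every segment, with P · Σ Lᵢ/(AᵢEᵢ) = δ_free.
Σ Lᵢ/(AᵢEᵢ) = 180/(1075×102×10³) + 190/(575×73×10³) = 6.168×10⁻⁶ mm/N.
Hence P = δ_free / Σ(L/AE) = 1.074/6.168×10⁻⁶ = 174.1 kN (tensile).
σ_{brass} = P / A = 174100 / 1075 = 162 MPa.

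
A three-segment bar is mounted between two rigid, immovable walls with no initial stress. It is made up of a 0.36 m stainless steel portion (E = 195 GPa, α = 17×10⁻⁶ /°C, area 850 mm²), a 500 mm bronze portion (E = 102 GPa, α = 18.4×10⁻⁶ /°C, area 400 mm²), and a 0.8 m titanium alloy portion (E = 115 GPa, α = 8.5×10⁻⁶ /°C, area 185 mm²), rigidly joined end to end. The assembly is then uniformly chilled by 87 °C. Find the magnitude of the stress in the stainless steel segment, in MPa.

With the walls removed the bar would change length by δ_free = Σ αᵢΔT Lᵢ = 17×10⁻⁶×87×360 + 18.4×10⁻⁶×87×500 + 8.5×10⁻⁶×87×800 = 1.924 mm.
Since the ends are fixed, an axial force P builds up, equal in every segment, with P · Σ Lᵢ/(AᵢEᵢ) = δ_free.
The series flexibility is Σ Lᵢ/(AᵢEᵢ) = 360/(850×195×10³) + 500/(400×102×10³) + 800/(185×115×10³) = 5.203×10⁻⁵ mm/N.
P = 1.924 / 5.203×10⁻⁵ = 36990 N = 36.99 kN, tensile.
σ_{stainless steel} = P / A = 36990 / 850 = 43.51 MPa.

σ ≈ 43.5 MPa (tensile)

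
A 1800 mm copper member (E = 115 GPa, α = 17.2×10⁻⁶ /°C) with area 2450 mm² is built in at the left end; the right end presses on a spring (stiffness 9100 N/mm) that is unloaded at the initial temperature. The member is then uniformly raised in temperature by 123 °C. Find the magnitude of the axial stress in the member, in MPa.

The unrestrained thermal change is αΔT L = 17.2×10⁻⁶ × 123 × 1800 = 3.808 mm.
Let P be the compressive force at the spring. The member shortens elastically by PL/(AE) and the spring compresses by P/k; together these equal δ_free.
So P = δ_free / [L/(AE) + 1/k] = 3.808 / [ 1800/(2450×115×10³) + 1/(9100) ].
P = 3.808 / 0.0001163 = 32750 N.
σ = P/A = 32750/2450 = 13.37 MPa.

σ ≈ 13.4 MPa (compressive)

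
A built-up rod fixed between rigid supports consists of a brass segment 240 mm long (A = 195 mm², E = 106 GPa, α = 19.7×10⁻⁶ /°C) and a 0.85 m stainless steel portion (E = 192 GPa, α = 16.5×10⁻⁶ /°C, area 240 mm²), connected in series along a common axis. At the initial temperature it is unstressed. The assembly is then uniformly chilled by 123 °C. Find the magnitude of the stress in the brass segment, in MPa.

Free thermal contraction of the whole bar: Σ αᵢΔT Lᵢ = 19.7×10⁻⁶×123×240 + 16.5×10⁻⁶×123×850 = 2.307 mm.
The rigid supports impose zero overall length change; the single axial force P common to all segments must satisfy P Σ Lᵢ/(AᵢEᵢ) = δ_free.
Σ Lᵢ/(AᵢEᵢ) = 240/(195×106×10³) + 850/(240×192×10³) = 3.006×10⁻⁵ mm/N.
Hence P = δ_free / Σ(L/AE) = 2.307/3.006×10⁻⁵ = 76.74 kN (tensile).
σ_{brass} = P / A = 76740 / 195 = 393.5 MPa.

σ ≈ 394 MPa (tensile)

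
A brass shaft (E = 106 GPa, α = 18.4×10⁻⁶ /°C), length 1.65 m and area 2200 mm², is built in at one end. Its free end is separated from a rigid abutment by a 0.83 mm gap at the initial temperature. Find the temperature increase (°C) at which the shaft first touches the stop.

ΔT ≈ 27.3 °C

Contact occurs when the free expansion equals the gap: αΔT L = 0.83 mm.
So ΔT = g/(αL) = 0.83/(18.4×10⁻⁶ × 1650) = 27.34 °C.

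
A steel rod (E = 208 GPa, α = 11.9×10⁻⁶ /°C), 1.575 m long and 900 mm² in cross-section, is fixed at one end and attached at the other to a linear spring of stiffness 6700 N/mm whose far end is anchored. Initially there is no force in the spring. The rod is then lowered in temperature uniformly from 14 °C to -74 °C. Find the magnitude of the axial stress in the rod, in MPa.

σ ≈ 11.6 MPa (tensile)

If the spring were absent the rod would shorten by αΔT L = 11.9×10⁻⁶ × 88 × 1575 = 1.649 mm.
Let P be the tensile force in the spring. The rod extends elastically by PL/(AE) and the spring stretches by P/k; together these equal δ_free.
So P = δ_free / [L/(AE) + 1/k] = 1.649 / [ 1575/(900×208×10³) + 1/(6700) ].
P = 1.649 / 0.0001577 = 10460 N.
σ = P/A = 10460/900 = 11.62 MPa.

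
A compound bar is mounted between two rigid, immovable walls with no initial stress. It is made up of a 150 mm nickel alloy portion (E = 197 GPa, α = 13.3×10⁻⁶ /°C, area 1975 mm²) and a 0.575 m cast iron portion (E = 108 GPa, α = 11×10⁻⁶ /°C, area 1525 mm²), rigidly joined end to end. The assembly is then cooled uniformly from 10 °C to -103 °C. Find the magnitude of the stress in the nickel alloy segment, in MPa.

Free thermal contraction of the whole bar: Σ αᵢΔT Lᵢ = 13.3×10⁻⁶×113×150 + 11×10⁻⁶×113×575 = 0.9402 mm.
The rigid supports impose zero overall length change; the single axial force P common to all segments must satisfy P Σ Lᵢ/(AᵢEᵢ) = δ_free.
The series flexibility is Σ Lᵢ/(AᵢEᵢ) = 150/(1975×197×10³) + 575/(1525×108×10³) = 3.877×10⁻⁶ mm/N.
Hence P = δ_free / Σ(L/AE) = 0.9402/3.877×10⁻⁶ = 242.5 kN (tensile).
σ_{nickel alloy} = P / A = 242500 / 1975 = 122.8 MPa.

σ ≈ 123 MPa (tensile)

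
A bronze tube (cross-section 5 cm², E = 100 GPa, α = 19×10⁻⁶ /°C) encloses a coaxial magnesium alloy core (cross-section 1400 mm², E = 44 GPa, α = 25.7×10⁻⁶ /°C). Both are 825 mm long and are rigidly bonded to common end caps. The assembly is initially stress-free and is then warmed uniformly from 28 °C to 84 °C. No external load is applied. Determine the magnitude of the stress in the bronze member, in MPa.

Equilibrium of a rigid end plate with no external load gives equal and opposite internal forces ±P in the two members. Since α_{magnesium alloy} > α_{bronze}, heating drives the magnesium alloy into compression and the bronze into tension.
Equating the net (thermal + elastic) strains gives |α₁ − α₂|·ΔT = P·[1/(A₁E₁) + 1/(A₂E₂)].
|α₁ − α₂|·ΔT = 6.7×10⁻⁶ × 56 = 0.0003752.
1/(A₁E₁) + 1/(A₂E₂) = 1/(500×100×10³) + 1/(1400×44×10³) = 3.623×10⁻⁸ N⁻¹.
So P = 0.0003752 / 3.623×10⁻⁸ = 10.35 kN.
σ_{bronze} = P/A₁ = 10350/500 = 20.71 MPa, tensile.

σ ≈ 20.7 MPa (tensile)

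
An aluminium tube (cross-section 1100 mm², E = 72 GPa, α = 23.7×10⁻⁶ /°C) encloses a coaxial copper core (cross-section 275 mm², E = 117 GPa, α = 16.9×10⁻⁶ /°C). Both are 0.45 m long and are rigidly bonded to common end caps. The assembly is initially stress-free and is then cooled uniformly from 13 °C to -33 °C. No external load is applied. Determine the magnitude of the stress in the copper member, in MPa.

σ ≈ 26 MPa (compressive)

Equilibrium of a rigid end plate with no external load gives equal and opposite internal forces ±P in the two members. Since α_{aluminium} > α_{copper}, cooling drives the aluminium into tension and the copper into compression.
Compatibility of the two members (thermal + elastic change equal): (α₁ − α₂)ΔT = P·[1/(A₁E₁) + 1/(A₂E₂)].
|α₁ − α₂|·ΔT = 6.8×10⁻⁶ × 46 = 0.0003128.
1/(A₁E₁) + 1/(A₂E₂) = 1/(1100×72×10³) + 1/(275×117×10³) = 4.371×10⁻⁸ N⁻¹.
So P = 0.0003128 / 4.371×10⁻⁸ = 7.157 kN.
σ_{copper} = P/A₂ = 7157/275 = 26.02 MPa, compressive.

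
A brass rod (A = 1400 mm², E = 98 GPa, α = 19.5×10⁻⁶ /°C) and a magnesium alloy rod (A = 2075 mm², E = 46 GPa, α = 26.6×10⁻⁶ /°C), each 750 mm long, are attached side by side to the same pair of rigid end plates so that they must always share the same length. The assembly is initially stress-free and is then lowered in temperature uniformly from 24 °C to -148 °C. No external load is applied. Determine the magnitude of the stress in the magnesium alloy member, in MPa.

σ ≈ 33.1 MPa (tensile)

The magnesium alloy has the larger α, so on cooling it would change length more than the brass if both were free. The rigid plates force a common final length, so the magnesium alloy is put into tension and the brass into compression, with equal and opposite forces P (no external load).
Compatibility of the two members (thermal + elastic change equal): (α₁ − α₂)ΔT = P·[1/(A₁E₁) + 1/(A₂E₂)].
|α₁ − α₂|·ΔT = 7.1×10⁻⁶ × 172 = 0.001221.
1/(A₁E₁) + 1/(A₂E₂) = 1/(1400×98×10³) + 1/(2075×46×10³) = 1.777×10⁻⁸ N⁻¹.
P = 0.001221 / 1.777×10⁻⁸ = 68740 N = 68.74 kN.
σ_{magnesium alloy} = P/A₂ = 68740/2075 = 33.13 MPa, tensile.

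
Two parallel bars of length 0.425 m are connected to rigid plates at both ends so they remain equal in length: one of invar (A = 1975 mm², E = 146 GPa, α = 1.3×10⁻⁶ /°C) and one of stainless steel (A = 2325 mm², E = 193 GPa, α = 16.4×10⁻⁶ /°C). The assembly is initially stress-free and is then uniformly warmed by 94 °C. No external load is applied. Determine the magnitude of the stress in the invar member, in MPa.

The stainless steel has the larger α, so on heating it would change length more than the invar if both were free. The rigid plates force a common final length, so the stainless steel is put into compression and the invar into tension, with equal and opposite forces P (no external load).
Compatibility of the two members (thermal + elastic change equal): (α₁ − α₂)ΔT = P·[1/(A₁E₁) + 1/(A₂E₂)].
|α₁ − α₂|·ΔT = 15.1×10⁻⁶ × 94 = 0.001419.
1/(A₁E₁) + 1/(A₂E₂) = 1/(1975×146×10³) + 1/(2325×193×10³) = 5.697×10⁻⁹ N⁻¹.
P = 0.001419 / 5.697×10⁻⁹ = 249200 N = 249.2 kN.
σ_{invar} = P/A₁ = 249200/1975 = 126.2 MPa, tensile.

σ ≈ 126 MPa (tensile)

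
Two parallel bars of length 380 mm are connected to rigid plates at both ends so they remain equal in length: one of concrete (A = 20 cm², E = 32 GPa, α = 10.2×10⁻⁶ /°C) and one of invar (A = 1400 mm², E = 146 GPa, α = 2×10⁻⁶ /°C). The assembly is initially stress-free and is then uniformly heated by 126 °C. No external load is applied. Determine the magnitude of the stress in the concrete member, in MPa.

σ ≈ 25.2 MPa (compressive)

Equilibrium of a rigid end plate with no external load gives equal and opposite internal forces ±P in the two members. Since α_{concrete} > α_{invar}, heating drives the concrete into compression and the invar into tension.
Compatibility of the two members (thermal + elastic change equal): (α₁ − α₂)ΔT = P·[1/(A₁E₁) + 1/(A₂E₂)].
|α₁ − α₂|·ΔT = 8.2×10⁻⁶ × 126 = 0.001033.
1/(A₁E₁) + 1/(A₂E₂) = 1/(2000×32×10³) + 1/(1400×146×10³) = 2.052×10⁻⁸ N⁻¹.
P = 0.001033 / 2.052×10⁻⁸ = 50360 N = 50.36 kN.
σ_{concrete} = P/A₁ = 50360/2000 = 25.18 MPa, compressive.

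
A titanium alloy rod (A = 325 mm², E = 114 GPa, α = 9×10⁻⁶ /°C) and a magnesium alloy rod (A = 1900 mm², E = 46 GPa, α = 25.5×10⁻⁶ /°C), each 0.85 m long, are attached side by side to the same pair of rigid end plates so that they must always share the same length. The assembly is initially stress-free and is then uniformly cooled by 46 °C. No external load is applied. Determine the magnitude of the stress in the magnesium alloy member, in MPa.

σ ≈ 10.4 MPa (tensile)

Both members must finish at the same length. With the larger α, the magnesium alloy tends to over-contract; the plates restrain it, putting the magnesium alloy in tension and the titanium alloy in compression. With no external load the two internal forces are equal and opposite, magnitude P.
Equating the net (thermal + elastic) strains gives |α₁ − α₂|·ΔT = P·[1/(A₁E₁) + 1/(A₂E₂)].
|α₁ − α₂|·ΔT = 16.5×10⁻⁶ × 46 = 0.000759.
1/(A₁E₁) + 1/(A₂E₂) = 1/(325×114×10³) + 1/(1900×46×10³) = 3.843×10⁻⁸ N⁻¹.
P = 0.000759 / 3.843×10⁻⁸ = 19750 N = 19.75 kN.
σ_{magnesium alloy} = P/A₂ = 19750/1900 = 10.39 MPa, tensile.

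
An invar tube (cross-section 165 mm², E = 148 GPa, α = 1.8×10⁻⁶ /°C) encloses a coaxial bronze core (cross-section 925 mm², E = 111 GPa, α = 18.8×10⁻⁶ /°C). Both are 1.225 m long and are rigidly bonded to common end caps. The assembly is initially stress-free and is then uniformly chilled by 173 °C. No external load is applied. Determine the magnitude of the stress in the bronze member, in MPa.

σ ≈ 62.7 MPa (tensile)

Both members must finish at the same length. With the larger α, the bronze tends to over-contract; the plates restrain it, putting the bronze in tension and the invar in compression. With no external load the two internal forces are equal and opposite, magnitude P.
Equating the net (thermal + elastic) strains gives |α₁ − α₂|·ΔT = P·[1/(A₁E₁) + 1/(A₂E₂)].
|α₁ − α₂|·ΔT = 17×10⁻⁶ × 173 = 0.002941.
1/(A₁E₁) + 1/(A₂E₂) = 1/(165×148×10³) + 1/(925×111×10³) = 5.069×10⁻⁸ N⁻¹.
So P = 0.002941 / 5.069×10⁻⁸ = 58.02 kN.
σ_{bronze} = P/A₂ = 58020/925 = 62.72 MPa, tensile.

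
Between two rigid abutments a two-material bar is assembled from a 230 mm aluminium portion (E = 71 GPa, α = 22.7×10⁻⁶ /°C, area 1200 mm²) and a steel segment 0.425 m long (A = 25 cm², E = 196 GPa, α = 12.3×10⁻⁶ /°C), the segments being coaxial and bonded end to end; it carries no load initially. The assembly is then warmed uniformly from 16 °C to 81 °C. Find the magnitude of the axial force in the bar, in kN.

With the walls removed the bar would change length by δ_free = Σ αᵢΔT Lᵢ = 22.7×10⁻⁶×65×230 + 12.3×10⁻⁶×65×425 = 0.6792 mm.
The rigid supports impose zero overall length change; the single axial force P common to all segments must satisfy P Σ Lᵢ/(AᵢEᵢ) = δ_free.
The series flexibility is Σ Lᵢ/(AᵢEᵢ) = 230/(1200×71×10³) + 425/(2500×196×10³) = 3.567×10⁻⁶ mm/N.
Hence P = δ_free / Σ(L/AE) = 0.6792/3.567×10⁻⁶ = 190.4 kN (compressive).

P ≈ 190 kN (compressive)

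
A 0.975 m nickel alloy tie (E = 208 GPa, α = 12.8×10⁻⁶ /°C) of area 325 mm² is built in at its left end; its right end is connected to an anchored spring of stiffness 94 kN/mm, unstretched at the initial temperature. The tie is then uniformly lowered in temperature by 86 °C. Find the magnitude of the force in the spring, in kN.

P ≈ 42.8 kN

If the spring were absent the tie would shorten by αΔT L = 12.8×10⁻⁶ × 86 × 975 = 1.073 mm.
With a force P in the spring, the elastic change of the tie is PL/(AE) and that of the spring is P/k; compatibility requires their sum to equal δ_free.
P [ L/(AE) + 1/k ] = δ_free → P [ 975/(325×208×10³) + 1/(94×10³) ] = 1.073.
P = 1.073 / 2.506×10⁻⁵ = 42830 N.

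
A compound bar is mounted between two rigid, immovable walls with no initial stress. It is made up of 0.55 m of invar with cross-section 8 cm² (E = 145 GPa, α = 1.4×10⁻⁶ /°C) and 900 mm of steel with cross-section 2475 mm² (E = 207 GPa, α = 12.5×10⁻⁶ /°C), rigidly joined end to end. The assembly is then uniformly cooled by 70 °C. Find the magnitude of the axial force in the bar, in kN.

P ≈ 129 kN (tensile)

If the supports were absent, the total length change would be Σ αᵢΔT Lᵢ = 1.4×10⁻⁶×70×550 + 12.5×10⁻⁶×70×900 = 0.8414 mm.
Since the ends are fixed, an axial force P builds up, equal in every segment, with P · Σ Lᵢ/(AᵢEᵢ) = δ_free.
The series flexibility is Σ Lᵢ/(AᵢEᵢ) = 550/(800×145×10³) + 900/(2475×207×10³) = 6.498×10⁻⁶ mm/N.
Hence P = δ_free / Σ(L/AE) = 0.8414/6.498×10⁻⁶ = 129.5 kN (tensile).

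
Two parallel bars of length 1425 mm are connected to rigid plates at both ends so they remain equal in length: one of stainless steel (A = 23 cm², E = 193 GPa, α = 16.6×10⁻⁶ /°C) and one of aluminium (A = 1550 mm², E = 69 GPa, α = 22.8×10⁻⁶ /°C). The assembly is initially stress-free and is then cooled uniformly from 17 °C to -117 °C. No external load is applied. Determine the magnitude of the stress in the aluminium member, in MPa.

σ ≈ 46.2 MPa (tensile)

Both members must finish at the same length. With the larger α, the aluminium tends to over-contract; the plates restrain it, putting the aluminium in tension and the stainless steel in compression. With no external load the two internal forces are equal and opposite, magnitude P.
Equating the net (thermal + elastic) strains gives |α₁ − α₂|·ΔT = P·[1/(A₁E₁) + 1/(A₂E₂)].
|α₁ − α₂|·ΔT = 6.2×10⁻⁶ × 134 = 0.0008308.
1/(A₁E₁) + 1/(A₂E₂) = 1/(2300×193×10³) + 1/(1550×69×10³) = 1.16×10⁻⁸ N⁻¹.
So P = 0.0008308 / 1.16×10⁻⁸ = 71.6 kN.
σ_{aluminium} = P/A₂ = 71600/1550 = 46.2 MPa, tensile.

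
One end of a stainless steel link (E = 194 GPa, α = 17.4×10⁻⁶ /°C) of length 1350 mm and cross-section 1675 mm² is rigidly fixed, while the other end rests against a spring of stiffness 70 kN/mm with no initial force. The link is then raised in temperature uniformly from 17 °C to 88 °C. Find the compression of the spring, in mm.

δ ≈ 1.29 mm

Free thermal expansion: δ_free = αΔT L = 17.4×10⁻⁶ × 71 × 1350 = 1.668 mm.
Let P be the compressive force at the spring. The link shortens elastically by PL/(AE) and the spring compresses by P/k; together these equal δ_free.
P [ L/(AE) + 1/k ] = δ_free → P [ 1350/(1675×194×10³) + 1/(70×10³) ] = 1.668.
P = 1.668 / 1.844×10⁻⁵ = 90440 N.
Spring compression = P/k = 90440/(70×10³) = 1.292 mm.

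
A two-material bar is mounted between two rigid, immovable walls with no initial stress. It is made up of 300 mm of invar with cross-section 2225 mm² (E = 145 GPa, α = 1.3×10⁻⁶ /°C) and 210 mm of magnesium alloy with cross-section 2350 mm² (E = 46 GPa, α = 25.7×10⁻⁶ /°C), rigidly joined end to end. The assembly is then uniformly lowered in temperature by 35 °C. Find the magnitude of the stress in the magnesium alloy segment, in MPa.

If the supports were absent, the total length change would be Σ αᵢΔT Lᵢ = 1.3×10⁻⁶×35×300 + 25.7×10⁻⁶×35×210 = 0.2025 mm.
The walls prevent any net length change, so an axial force P (same in every segment) develops. Compatibility: P · Σ Lᵢ/(AᵢEᵢ) = δ_free.
Σ Lᵢ/(AᵢEᵢ) = 300/(2225×145×10³) + 210/(2350×46×10³) = 2.873×10⁻⁶ mm/N.
Hence P = δ_free / Σ(L/AE) = 0.2025/2.873×10⁻⁶ = 70.51 kN (tensile).
σ_{magnesium alloy} = P / A = 70510 / 2350 = 30 MPa.

σ ≈ 30 MPa (tensile)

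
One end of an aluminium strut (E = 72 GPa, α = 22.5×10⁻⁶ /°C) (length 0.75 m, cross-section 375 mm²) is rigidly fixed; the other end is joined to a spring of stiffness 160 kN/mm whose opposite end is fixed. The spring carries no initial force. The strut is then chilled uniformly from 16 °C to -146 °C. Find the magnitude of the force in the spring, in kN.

If the spring were absent the strut would shorten by αΔT L = 22.5×10⁻⁶ × 162 × 750 = 2.734 mm.
With a force P in the spring, the elastic change of the strut is PL/(AE) and that of the spring is P/k; compatibility requires their sum to equal δ_free.
P [ L/(AE) + 1/k ] = δ_free → P [ 750/(375×72×10³) + 1/(160×10³) ] = 2.734.
P = 2.734 / 3.403×10⁻⁵ = 80340 N.

P ≈ 80.3 kN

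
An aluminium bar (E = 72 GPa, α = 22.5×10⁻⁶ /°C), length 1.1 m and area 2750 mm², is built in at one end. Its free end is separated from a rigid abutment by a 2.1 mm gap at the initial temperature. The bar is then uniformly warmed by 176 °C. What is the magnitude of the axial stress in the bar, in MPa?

σ ≈ 148 MPa (compressive)

Unrestrained expansion: δ_free = αΔT L = 22.5×10⁻⁶ × 176 × 1100 = 4.356 mm.
After closing the 2.1 mm clearance, 4.356 − 2.1 = 2.256 mm of expansion remains to be suppressed by the wall.
That suppressed elongation corresponds to σ = E·Δ/L = 72×10³ × 2.256/1100 = 147.7 MPa.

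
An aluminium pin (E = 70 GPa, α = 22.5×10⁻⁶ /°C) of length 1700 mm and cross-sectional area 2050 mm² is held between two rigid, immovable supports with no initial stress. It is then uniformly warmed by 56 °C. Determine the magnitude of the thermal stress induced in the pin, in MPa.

σ ≈ 88.2 MPa (compressive)

Because both ends are immovable the net strain is zero, and the suppressed thermal strain is αΔT = 22.5×10⁻⁶ × 56 = 1260×10⁻⁶.
Hence σ = E·αΔT = 70×10³ × 1260×10⁻⁶ = 88.2 MPa, compressive.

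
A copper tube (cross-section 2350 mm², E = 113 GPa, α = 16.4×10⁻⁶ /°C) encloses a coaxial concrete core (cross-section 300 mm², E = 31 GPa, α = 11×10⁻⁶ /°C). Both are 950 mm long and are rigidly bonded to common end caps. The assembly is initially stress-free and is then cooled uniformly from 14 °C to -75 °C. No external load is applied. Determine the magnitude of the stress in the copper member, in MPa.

σ ≈ 1.84 MPa (tensile)

Both members must finish at the same length. With the larger α, the copper tends to over-contract; the plates restrain it, putting the copper in tension and the concrete in compression. With no external load the two internal forces are equal and opposite, magnitude P.
Setting the final lengths equal and cancelling L: (α₁ − α₂)ΔT = P/(A₁E₁) + P/(A₂E₂).
|α₁ − α₂|·ΔT = 5.4×10⁻⁶ × 89 = 0.0004806.
1/(A₁E₁) + 1/(A₂E₂) = 1/(2350×113×10³) + 1/(300×31×10³) = 1.113×10⁻⁷ N⁻¹.
P = 0.0004806 / 1.113×10⁻⁷ = 4318 N = 4.318 kN.
σ_{copper} = P/A₁ = 4318/2350 = 1.838 MPa, tensile.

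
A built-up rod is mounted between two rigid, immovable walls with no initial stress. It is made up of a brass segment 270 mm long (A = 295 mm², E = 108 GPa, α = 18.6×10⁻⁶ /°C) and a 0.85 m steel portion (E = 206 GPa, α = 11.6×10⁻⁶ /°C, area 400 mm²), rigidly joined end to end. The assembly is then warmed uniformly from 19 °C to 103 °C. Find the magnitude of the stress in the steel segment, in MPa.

σ ≈ 166 MPa (compressive)

With the walls removed the bar would change length by δ_free = Σ αᵢΔT Lᵢ = 18.6×10⁻⁶×84×270 + 11.6×10⁻⁶×84×850 = 1.25 mm.
The rigid supports impose zero overall length change; the single axial force P common to all segments must satisfy P Σ Lᵢ/(AᵢEᵢ) = δ_free.
Σ Lᵢ/(AᵢEᵢ) = 270/(295×108×10³) + 850/(400×206×10³) = 1.879×10⁻⁵ mm/N.
P = 1.25 / 1.879×10⁻⁵ = 66530 N = 66.53 kN, compressive.
σ_{steel} = P / A = 66530 / 400 = 166.3 MPa.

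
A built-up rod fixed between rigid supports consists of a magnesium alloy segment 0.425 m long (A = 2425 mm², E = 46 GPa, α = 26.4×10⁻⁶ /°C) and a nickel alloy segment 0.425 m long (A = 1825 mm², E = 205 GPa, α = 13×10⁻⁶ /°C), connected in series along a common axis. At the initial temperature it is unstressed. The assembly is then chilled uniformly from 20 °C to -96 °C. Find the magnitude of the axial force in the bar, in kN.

P ≈ 393 kN (tensile)

With the walls removed the bar would change length by δ_free = Σ αᵢΔT Lᵢ = 26.4×10⁻⁶×116×425 + 13×10⁻⁶×116×425 = 1.942 mm.
The rigid supports impose zero overall length change; the single axial force P common to all segments must satisfy P Σ Lᵢ/(AᵢEᵢ) = δ_free.
The series flexibility is Σ Lᵢ/(AᵢEᵢ) = 425/(2425×46×10³) + 425/(1825×205×10³) = 4.946×10⁻⁶ mm/N.
Hence P = δ_free / Σ(L/AE) = 1.942/4.946×10⁻⁶ = 392.7 kN (tensile).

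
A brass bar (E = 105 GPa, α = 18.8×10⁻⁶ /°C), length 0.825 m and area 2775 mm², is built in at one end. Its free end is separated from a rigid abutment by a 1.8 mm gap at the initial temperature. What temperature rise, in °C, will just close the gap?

The gap closes when αΔT L = 1.8 mm, since the bar is still unstressed at that instant.
ΔT = 1.8 / (18.8×10⁻⁶ × 825) = 116.1 °C.

ΔT ≈ 116 °C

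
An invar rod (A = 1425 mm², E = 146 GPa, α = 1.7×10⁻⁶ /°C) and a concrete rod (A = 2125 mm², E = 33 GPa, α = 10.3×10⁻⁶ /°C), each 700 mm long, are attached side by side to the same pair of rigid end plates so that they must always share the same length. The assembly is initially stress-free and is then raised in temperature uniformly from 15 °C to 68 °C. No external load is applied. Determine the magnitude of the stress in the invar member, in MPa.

σ ≈ 16.8 MPa (tensile)

Equilibrium of a rigid end plate with no external load gives equal and opposite internal forces ±P in the two members. Since α_{concrete} > α_{invar}, heating drives the concrete into compression and the invar into tension.
Equating the net (thermal + elastic) strains gives |α₁ − α₂|·ΔT = P·[1/(A₁E₁) + 1/(A₂E₂)].
|α₁ − α₂|·ΔT = 8.6×10⁻⁶ × 53 = 0.0004558.
1/(A₁E₁) + 1/(A₂E₂) = 1/(1425×146×10³) + 1/(2125×33×10³) = 1.907×10⁻⁸ N⁻¹.
P = 0.0004558 / 1.907×10⁻⁸ = 23910 N = 23.91 kN.
σ_{invar} = P/A₁ = 23910/1425 = 16.78 MPa, tensile.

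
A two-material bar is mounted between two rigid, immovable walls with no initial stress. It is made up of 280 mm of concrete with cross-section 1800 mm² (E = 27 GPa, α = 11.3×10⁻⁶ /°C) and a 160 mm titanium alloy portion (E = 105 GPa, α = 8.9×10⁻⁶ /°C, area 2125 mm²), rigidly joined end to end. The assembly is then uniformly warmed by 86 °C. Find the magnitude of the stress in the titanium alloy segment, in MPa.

σ ≈ 28.7 MPa (compressive)

If the supports were absent, the total length change would be Σ αᵢΔT Lᵢ = 11.3×10⁻⁶×86×280 + 8.9×10⁻⁶×86×160 = 0.3946 mm.
The rigid supports impose zero overall length change; the single axial force P common to all segments must satisfy P Σ Lᵢ/(AᵢEᵢ) = δ_free.
Σ Lᵢ/(AᵢEᵢ) = 280/(1800×27×10³) + 160/(2125×105×10³) = 6.478×10⁻⁶ mm/N.
So P = 0.3946 / 6.478×10⁻⁶ = 60.91 kN, compressive.
σ_{titanium alloy} = P / A = 60910 / 2125 = 28.66 MPa.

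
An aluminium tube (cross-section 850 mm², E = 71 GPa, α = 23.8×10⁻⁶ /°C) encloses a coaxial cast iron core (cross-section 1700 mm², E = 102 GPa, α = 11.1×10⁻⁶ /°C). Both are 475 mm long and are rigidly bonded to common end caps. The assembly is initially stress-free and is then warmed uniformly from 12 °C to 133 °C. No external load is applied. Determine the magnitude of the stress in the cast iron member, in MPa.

Equilibrium of a rigid end plate with no external load gives equal and opposite internal forces ±P in the two members. Since α_{aluminium} > α_{cast iron}, heating drives the aluminium into compression and the cast iron into tension.
Setting the final lengths equal and cancelling L: (α₁ − α₂)ΔT = P/(A₁E₁) + P/(A₂E₂).
|α₁ − α₂|·ΔT = 12.7×10⁻⁶ × 121 = 0.001537.
1/(A₁E₁) + 1/(A₂E₂) = 1/(850×71×10³) + 1/(1700×102×10³) = 2.234×10⁻⁸ N⁻¹.
P = 0.001537 / 2.234×10⁻⁸ = 68800 N = 68.8 kN.
σ_{cast iron} = P/A₂ = 68800/1700 = 40.47 MPa, tensile.

σ ≈ 40.5 MPa (tensile)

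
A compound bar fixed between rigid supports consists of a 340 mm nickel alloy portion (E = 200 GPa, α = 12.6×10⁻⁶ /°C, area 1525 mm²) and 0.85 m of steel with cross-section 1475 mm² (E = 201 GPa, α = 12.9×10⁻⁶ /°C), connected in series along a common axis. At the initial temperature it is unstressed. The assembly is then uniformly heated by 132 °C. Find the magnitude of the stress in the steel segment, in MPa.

σ ≈ 343 MPa (compressive)

If the supports were absent, the total length change would be Σ αᵢΔT Lᵢ = 12.6×10⁻⁶×132×340 + 12.9×10⁻⁶×132×850 = 2.013 mm.
The walls prevent any net length change, so an axial force P (same in every segment) develops. Compatibility: P · Σ Lᵢ/(AᵢEᵢ) = δ_free.
The series flexibility is Σ Lᵢ/(AᵢEᵢ) = 340/(1525×200×10³) + 850/(1475×201×10³) = 3.982×10⁻⁶ mm/N.
Hence P = δ_free / Σ(L/AE) = 2.013/3.982×10⁻⁶ = 505.5 kN (compressive).
σ_{steel} = P / A = 505500 / 1475 = 342.7 MPa.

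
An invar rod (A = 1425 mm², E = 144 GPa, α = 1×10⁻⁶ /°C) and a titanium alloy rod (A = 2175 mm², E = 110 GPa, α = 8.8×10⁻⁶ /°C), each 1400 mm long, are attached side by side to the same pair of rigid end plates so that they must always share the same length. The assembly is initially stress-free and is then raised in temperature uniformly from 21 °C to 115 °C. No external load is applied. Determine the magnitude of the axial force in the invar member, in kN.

The titanium alloy has the larger α, so on heating it would change length more than the invar if both were free. The rigid plates force a common final length, so the titanium alloy is put into compression and the invar into tension, with equal and opposite forces P (no external load).
Compatibility of the two members (thermal + elastic change equal): (α₁ − α₂)ΔT = P·[1/(A₁E₁) + 1/(A₂E₂)].
|α₁ − α₂|·ΔT = 7.8×10⁻⁶ × 94 = 0.0007332.
1/(A₁E₁) + 1/(A₂E₂) = 1/(1425×144×10³) + 1/(2175×110×10³) = 9.053×10⁻⁹ N⁻¹.
P = 0.0007332 / 9.053×10⁻⁹ = 80990 N = 80.99 kN.

P ≈ 81 kN (tensile in the invar)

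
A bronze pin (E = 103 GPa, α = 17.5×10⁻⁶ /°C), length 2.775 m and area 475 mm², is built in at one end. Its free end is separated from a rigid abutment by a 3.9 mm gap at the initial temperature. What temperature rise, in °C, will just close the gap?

ΔT ≈ 80.3 °C

The gap closes when αΔT L = 3.9 mm, since the pin is still unstressed at that instant.
So ΔT = g/(αL) = 3.9/(17.5×10⁻⁶ × 2775) = 80.31 °C.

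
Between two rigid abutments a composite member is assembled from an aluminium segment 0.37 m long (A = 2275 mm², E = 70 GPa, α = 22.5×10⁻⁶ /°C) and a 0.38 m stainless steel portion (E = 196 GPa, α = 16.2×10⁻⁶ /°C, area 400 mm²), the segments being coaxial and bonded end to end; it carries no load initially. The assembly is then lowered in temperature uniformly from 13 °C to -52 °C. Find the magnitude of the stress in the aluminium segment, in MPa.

σ ≈ 57.7 MPa (tensile)

Free thermal contraction of the whole bar: Σ αᵢΔT Lᵢ = 22.5×10⁻⁶×65×370 + 16.2×10⁻⁶×65×380 = 0.9413 mm.
The walls prevent any net length change, so an axial force P (same in every segment) develops. Compatibility: P · Σ Lᵢ/(AᵢEᵢ) = δ_free.
The series flexibility is Σ Lᵢ/(AᵢEᵢ) = 370/(2275×70×10³) + 380/(400×196×10³) = 7.17×10⁻⁶ mm/N.
So P = 0.9413 / 7.17×10⁻⁶ = 131.3 kN, tensile.
σ_{aluminium} = P / A = 131300 / 2275 = 57.7 MPa.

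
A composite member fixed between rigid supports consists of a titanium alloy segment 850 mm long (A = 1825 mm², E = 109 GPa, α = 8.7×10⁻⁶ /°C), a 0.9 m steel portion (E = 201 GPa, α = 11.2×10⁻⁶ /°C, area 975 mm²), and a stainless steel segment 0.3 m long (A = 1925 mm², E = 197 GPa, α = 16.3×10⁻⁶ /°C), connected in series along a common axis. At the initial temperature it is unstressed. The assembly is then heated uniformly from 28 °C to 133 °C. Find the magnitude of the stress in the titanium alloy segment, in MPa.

σ ≈ 133 MPa (compressive)

Free thermal expansion of the whole bar: Σ αᵢΔT Lᵢ = 8.7×10⁻⁶×105×850 + 11.2×10⁻⁶×105×900 + 16.3×10⁻⁶×105×300 = 2.348 mm.
Since the ends are fixed, an axial force P builds up, equal in every segment, with P · Σ Lᵢ/(AᵢEᵢ) = δ_free.
The series flexibility is Σ Lᵢ/(AᵢEᵢ) = 850/(1825×109×10³) + 900/(975×201×10³) + 300/(1925×197×10³) = 9.656×10⁻⁶ mm/N.
Hence P = δ_free / Σ(L/AE) = 2.348/9.656×10⁻⁶ = 243.2 kN (compressive).
σ_{titanium alloy} = P / A = 243200 / 1825 = 133.3 MPa.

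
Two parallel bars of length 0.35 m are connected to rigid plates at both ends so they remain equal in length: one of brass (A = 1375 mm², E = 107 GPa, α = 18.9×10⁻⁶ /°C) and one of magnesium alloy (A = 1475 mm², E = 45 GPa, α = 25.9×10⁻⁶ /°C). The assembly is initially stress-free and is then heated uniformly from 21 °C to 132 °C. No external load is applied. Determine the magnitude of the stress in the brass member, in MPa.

Equilibrium of a rigid end plate with no external load gives equal and opposite internal forces ±P in the two members. Since α_{magnesium alloy} > α_{brass}, heating drives the magnesium alloy into compression and the brass into tension.
Equating the net (thermal + elastic) strains gives |α₁ − α₂|·ΔT = P·[1/(A₁E₁) + 1/(A₂E₂)].
|α₁ − α₂|·ΔT = 7×10⁻⁶ × 111 = 0.000777.
1/(A₁E₁) + 1/(A₂E₂) = 1/(1375×107×10³) + 1/(1475×45×10³) = 2.186×10⁻⁸ N⁻¹.
So P = 0.000777 / 2.186×10⁻⁸ = 35.54 kN.
σ_{brass} = P/A₁ = 35540/1375 = 25.85 MPa, tensile.

σ ≈ 25.8 MPa (tensile)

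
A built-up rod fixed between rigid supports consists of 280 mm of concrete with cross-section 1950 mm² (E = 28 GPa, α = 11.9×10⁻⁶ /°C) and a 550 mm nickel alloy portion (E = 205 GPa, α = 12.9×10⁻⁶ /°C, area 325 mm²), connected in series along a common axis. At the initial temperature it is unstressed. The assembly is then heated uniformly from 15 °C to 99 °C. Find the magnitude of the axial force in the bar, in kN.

Free thermal expansion of the whole bar: Σ αᵢΔT Lᵢ = 11.9×10⁻⁶×84×280 + 12.9×10⁻⁶×84×550 = 0.8759 mm.
Since the ends are fixed, an axial force P builds up, equal in every segment, with P · Σ Lᵢ/(AᵢEᵢ) = δ_free.
Σ Lᵢ/(AᵢEᵢ) = 280/(1950×28×10³) + 550/(325×205×10³) = 1.338×10⁻⁵ mm/N.
Hence P = δ_free / Σ(L/AE) = 0.8759/1.338×10⁻⁵ = 65.44 kN (compressive).

P ≈ 65.4 kN (compressive)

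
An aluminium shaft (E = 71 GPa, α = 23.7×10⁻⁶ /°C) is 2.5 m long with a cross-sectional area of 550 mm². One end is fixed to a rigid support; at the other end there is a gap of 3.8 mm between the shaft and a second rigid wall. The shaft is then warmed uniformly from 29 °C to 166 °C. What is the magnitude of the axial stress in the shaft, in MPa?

σ ≈ 123 MPa (compressive)

Free thermal elongation = αΔT L = 23.7×10⁻⁶ × 137 × 2500 = 8.117 mm.
The gap closes (δ_free > 3.8 mm) and the wall then resists a further 8.117 − 3.8 = 4.317 mm of expansion.
Compatibility: PL/(AE) = 4.317 mm, so σ = P/A = E × (4.317/2500) = 122.6 MPa.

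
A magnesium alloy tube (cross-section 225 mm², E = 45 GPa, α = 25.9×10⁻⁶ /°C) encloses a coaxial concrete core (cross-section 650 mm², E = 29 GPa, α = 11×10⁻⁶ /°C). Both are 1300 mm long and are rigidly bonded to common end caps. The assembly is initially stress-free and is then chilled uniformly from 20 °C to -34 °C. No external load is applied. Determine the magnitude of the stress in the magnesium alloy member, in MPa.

σ ≈ 23.6 MPa (tensile)

Both members must finish at the same length. With the larger α, the magnesium alloy tends to over-contract; the plates restrain it, putting the magnesium alloy in tension and the concrete in compression. With no external load the two internal forces are equal and opposite, magnitude P.
Equating the net (thermal + elastic) strains gives |α₁ − α₂|·ΔT = P·[1/(A₁E₁) + 1/(A₂E₂)].
|α₁ − α₂|·ΔT = 14.9×10⁻⁶ × 54 = 0.0008046.
1/(A₁E₁) + 1/(A₂E₂) = 1/(225×45×10³) + 1/(650×29×10³) = 1.518×10⁻⁷ N⁻¹.
So P = 0.0008046 / 1.518×10⁻⁷ = 5.3 kN.
σ_{magnesium alloy} = P/A₁ = 5300/225 = 23.55 MPa, tensile.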